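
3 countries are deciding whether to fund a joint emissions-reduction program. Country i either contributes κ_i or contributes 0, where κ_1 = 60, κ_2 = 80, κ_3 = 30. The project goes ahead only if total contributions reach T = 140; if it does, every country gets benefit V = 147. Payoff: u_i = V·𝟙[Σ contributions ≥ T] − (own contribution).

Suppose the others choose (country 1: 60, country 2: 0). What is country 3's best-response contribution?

Others' total = 60. Even contributing 30 gives 90 < 140: no benefit either way.
Best response: 0.

0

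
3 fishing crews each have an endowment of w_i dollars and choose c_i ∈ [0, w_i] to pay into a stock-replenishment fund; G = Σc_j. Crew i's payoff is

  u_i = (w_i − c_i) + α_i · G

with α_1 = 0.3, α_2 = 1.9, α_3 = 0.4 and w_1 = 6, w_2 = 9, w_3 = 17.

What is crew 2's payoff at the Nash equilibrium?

∂u_i/∂c_i = α_i − 1, so crew i contributes w_i if α_i > 1, else 0.
α_i > 1 for i ∈ {2}; NE contributions (0, 9, 0), G = 9.
u_2 = (9 − 9) + 1.9·9 = 17.1.

17.1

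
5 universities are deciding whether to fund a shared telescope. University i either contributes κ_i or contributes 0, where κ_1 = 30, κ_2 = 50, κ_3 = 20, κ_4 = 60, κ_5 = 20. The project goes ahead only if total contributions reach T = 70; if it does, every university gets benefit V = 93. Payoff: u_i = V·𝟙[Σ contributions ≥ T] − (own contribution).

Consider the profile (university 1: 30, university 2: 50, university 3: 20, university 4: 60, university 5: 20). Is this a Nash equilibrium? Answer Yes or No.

No

Total = 180 ≥ 70: provided.
University 1 (pledges 30, payoff 63): dropping to 0 → total 150, payoff 93. Profitable deviation.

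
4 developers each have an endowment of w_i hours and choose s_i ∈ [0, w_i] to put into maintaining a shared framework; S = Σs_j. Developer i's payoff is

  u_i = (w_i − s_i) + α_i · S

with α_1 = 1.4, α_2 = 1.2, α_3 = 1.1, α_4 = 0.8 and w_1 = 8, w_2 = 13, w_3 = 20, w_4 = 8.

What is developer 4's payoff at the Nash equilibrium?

∂u_i/∂s_i = α_i − 1, so developer i contributes w_i if α_i > 1, else 0.
α_i > 1 for i ∈ {1, 2, 3}; NE contributions (8, 13, 20, 0), S = 41.
u_4 = (8 − 0) + 0.8·41 = 40.8.

40.8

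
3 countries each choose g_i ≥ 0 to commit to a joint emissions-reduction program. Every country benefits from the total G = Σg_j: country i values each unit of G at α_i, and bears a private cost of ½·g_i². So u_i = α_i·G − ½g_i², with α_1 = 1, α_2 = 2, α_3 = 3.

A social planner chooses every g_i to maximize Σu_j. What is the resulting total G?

18

Planner FOC: ∂(Σu_j)/∂g_i = (Σα_j) − g_i = 0, so g_i^SO = Σα_j = 6 for every i; G^SO = 18.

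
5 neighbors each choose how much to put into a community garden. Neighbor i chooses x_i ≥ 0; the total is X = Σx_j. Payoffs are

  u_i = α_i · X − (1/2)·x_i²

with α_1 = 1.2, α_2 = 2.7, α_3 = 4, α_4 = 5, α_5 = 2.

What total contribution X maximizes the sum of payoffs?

74.5

Planner FOC: ∂(Σu_j)/∂x_i = (Σα_j) − x_i = 0, so x_i^SO = Σα_j = 14.9 for every i; X^SO = 74.5.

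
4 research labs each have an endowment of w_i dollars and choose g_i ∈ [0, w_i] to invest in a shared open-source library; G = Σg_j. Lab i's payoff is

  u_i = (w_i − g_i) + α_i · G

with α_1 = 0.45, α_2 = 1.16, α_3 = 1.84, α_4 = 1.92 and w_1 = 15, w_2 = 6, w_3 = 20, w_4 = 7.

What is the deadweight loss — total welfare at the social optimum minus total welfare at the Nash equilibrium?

∂u_i/∂g_i = α_i − 1, so lab i contributes w_i if α_i > 1, else 0.
α_i > 1 for i ∈ {2, 3, 4}; NE contributions (0, 6, 20, 7), G = 33.
W^NE = Σw_i − G^NE + (Σα_i)·G^NE = 48 + 4.37·33 = 192.21.
Planner: ∂(Σu_j)/∂g_i = Σα_j − 1 = 4.37 > 0, so everyone contributes w_i; G^SO = 48, W^SO = 48 + 4.37·48 = 257.76.
Deadweight loss = 65.55.

65.55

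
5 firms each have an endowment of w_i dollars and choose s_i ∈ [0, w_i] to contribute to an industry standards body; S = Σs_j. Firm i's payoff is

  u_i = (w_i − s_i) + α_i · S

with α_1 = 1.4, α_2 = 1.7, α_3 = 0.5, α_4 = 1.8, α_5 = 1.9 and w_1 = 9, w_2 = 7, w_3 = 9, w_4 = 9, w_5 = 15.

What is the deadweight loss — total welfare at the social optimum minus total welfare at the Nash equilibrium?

∂u_i/∂s_i = α_i − 1, so firm i contributes w_i if α_i > 1, else 0.
α_i > 1 for i ∈ {1, 2, 4, 5}; NE contributions (9, 7, 0, 9, 15), S = 40.
W^NE = Σw_i − S^NE + (Σα_i)·S^NE = 49 + 6.3·40 = 301.
Planner: ∂(Σu_j)/∂s_i = Σα_j − 1 = 6.3 > 0, so everyone contributes w_i; S^SO = 49, W^SO = 49 + 6.3·49 = 357.7.
Deadweight loss = 56.7.

56.7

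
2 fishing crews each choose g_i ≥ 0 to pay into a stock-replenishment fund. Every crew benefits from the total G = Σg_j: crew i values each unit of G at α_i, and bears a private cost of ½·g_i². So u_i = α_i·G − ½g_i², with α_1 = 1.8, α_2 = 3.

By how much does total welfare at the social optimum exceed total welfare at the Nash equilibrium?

6.12

Crew i's FOC: ∂u_i/∂g_i = α_i − g_i = 0, so g_i* = α_i.
NE contributions = (1.8, 3); G = 4.8.
W^NE = (Σα)·G − ½Σα_i² = 4.8² − ½·12.24 = 16.92.
Planner sets g_i = Σα_j = 4.8 for every i, so G^SO = 2·4.8 = 9.6.
W^SO = (Σα)·G^SO − ½·2·(Σα)² = (2/2)·4.8² = 23.04.
Deadweight loss = W^SO − W^NE = 6.12.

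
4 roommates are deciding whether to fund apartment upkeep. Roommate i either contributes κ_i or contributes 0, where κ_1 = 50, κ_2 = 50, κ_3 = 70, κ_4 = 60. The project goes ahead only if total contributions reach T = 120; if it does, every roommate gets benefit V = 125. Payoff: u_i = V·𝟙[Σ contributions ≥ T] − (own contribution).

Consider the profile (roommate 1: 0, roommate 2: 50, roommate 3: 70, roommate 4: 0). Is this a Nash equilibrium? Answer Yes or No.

Total = 120 ≥ 120: provided.
Roommate 1 (pledges 0, payoff 125): pledging 50 → total 170, payoff 75. No gain.
Roommate 2 (pledges 50, payoff 75): dropping to 0 → total 70, payoff 0. No gain.
Roommate 3 (pledges 70, payoff 55): dropping to 0 → total 50, payoff 0. No gain.
Roommate 4 (pledges 0, payoff 125): pledging 60 → total 180, payoff 65. No gain.

Yes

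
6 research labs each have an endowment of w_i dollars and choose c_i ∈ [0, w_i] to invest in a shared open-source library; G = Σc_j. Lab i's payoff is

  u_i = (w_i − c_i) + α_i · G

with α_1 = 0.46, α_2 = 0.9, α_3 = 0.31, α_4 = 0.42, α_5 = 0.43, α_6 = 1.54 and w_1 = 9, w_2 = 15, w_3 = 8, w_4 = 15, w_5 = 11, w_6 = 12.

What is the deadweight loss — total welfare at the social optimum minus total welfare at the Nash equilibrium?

177.48

∂u_i/∂c_i = α_i − 1, so lab i contributes w_i if α_i > 1, else 0.
α_i > 1 for i ∈ {6}; NE contributions (0, 0, 0, 0, 0, 12), G = 12.
W^NE = Σw_i − G^NE + (Σα_i)·G^NE = 70 + 3.06·12 = 106.72.
Planner: ∂(Σu_j)/∂c_i = Σα_j − 1 = 3.06 > 0, so everyone contributes w_i; G^SO = 70, W^SO = 70 + 3.06·70 = 284.2.
Deadweight loss = 177.48.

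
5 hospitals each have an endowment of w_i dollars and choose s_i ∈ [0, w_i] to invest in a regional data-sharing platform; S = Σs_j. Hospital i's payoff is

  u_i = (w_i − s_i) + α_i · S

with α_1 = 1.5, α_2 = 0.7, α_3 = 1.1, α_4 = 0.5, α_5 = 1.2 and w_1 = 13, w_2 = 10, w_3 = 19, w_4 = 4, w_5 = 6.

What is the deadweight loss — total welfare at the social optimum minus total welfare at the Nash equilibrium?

56

∂u_i/∂s_i = α_i − 1, so hospital i contributes w_i if α_i > 1, else 0.
α_i > 1 for i ∈ {1, 3, 5}; NE contributions (13, 0, 19, 0, 6), S = 38.
W^NE = Σw_i − S^NE + (Σα_i)·S^NE = 52 + 4·38 = 204.
Planner: ∂(Σu_j)/∂s_i = Σα_j − 1 = 4 > 0, so everyone contributes w_i; S^SO = 52, W^SO = 52 + 4·52 = 260.
Deadweight loss = 56.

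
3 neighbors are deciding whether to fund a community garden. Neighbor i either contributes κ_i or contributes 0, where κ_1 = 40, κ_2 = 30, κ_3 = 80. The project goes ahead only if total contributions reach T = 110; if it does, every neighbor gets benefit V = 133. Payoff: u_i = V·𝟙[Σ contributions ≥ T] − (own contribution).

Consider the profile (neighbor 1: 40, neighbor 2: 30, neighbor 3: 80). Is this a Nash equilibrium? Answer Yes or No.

No

Total = 150 ≥ 110: provided.
Neighbor 1 (pledges 40, payoff 93): dropping to 0 → total 110, payoff 133. Profitable deviation.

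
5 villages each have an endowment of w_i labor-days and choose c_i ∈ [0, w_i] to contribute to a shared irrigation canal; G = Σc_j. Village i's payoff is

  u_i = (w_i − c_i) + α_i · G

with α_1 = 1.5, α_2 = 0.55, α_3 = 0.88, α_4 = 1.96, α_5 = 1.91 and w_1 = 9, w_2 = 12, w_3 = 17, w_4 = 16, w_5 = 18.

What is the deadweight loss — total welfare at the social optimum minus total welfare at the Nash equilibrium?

168.2

∂u_i/∂c_i = α_i − 1, so village i contributes w_i if α_i > 1, else 0.
α_i > 1 for i ∈ {1, 4, 5}; NE contributions (9, 0, 0, 16, 18), G = 43.
W^NE = Σw_i − G^NE + (Σα_i)·G^NE = 72 + 5.8·43 = 321.4.
Planner: ∂(Σu_j)/∂c_i = Σα_j − 1 = 5.8 > 0, so everyone contributes w_i; G^SO = 72, W^SO = 72 + 5.8·72 = 489.6.
Deadweight loss = 168.2.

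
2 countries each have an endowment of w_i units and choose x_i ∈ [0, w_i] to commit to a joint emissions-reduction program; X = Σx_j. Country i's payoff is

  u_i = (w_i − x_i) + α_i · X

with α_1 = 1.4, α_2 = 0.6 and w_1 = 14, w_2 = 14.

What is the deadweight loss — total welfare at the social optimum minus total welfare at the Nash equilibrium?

∂u_i/∂x_i = α_i − 1, so country i contributes w_i if α_i > 1, else 0.
α_i > 1 for i ∈ {1}; NE contributions (14, 0), X = 14.
W^NE = Σw_i − X^NE + (Σα_i)·X^NE = 28 + 1·14 = 42.
Planner: ∂(Σu_j)/∂x_i = Σα_j − 1 = 1 > 0, so everyone contributes w_i; X^SO = 28, W^SO = 28 + 1·28 = 56.
Deadweight loss = 14.

14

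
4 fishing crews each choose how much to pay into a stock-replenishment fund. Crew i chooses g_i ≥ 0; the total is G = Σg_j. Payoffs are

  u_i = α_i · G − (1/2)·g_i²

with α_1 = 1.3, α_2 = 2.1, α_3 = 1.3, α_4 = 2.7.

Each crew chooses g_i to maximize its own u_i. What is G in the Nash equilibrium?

7.4

Crew i's FOC: ∂u_i/∂g_i = α_i − g_i = 0, so g_i* = α_i.
NE contributions = (1.3, 2.1, 1.3, 2.7); G = 7.4.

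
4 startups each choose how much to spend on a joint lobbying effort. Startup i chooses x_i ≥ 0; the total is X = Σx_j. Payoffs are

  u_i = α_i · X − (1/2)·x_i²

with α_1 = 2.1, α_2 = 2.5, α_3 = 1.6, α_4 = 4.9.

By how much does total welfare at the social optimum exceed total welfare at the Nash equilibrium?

141.825

Startup i's FOC: ∂u_i/∂x_i = α_i − x_i = 0, so x_i* = α_i.
NE contributions = (2.1, 2.5, 1.6, 4.9); X = 11.1.
W^NE = (Σα)·X − ½Σα_i² = 11.1² − ½·37.23 = 104.595.
Planner sets x_i = Σα_j = 11.1 for every i, so X^SO = 4·11.1 = 44.4.
W^SO = (Σα)·X^SO − ½·4·(Σα)² = (4/2)·11.1² = 246.42.
Deadweight loss = W^SO − W^NE = 141.825.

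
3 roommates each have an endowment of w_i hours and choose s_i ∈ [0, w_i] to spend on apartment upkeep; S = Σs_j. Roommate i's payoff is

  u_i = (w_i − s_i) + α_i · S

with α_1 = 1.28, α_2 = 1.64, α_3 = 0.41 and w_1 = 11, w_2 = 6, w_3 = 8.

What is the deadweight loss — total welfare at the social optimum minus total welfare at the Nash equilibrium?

18.64

∂u_i/∂s_i = α_i − 1, so roommate i contributes w_i if α_i > 1, else 0.
α_i > 1 for i ∈ {1, 2}; NE contributions (11, 6, 0), S = 17.
W^NE = Σw_i − S^NE + (Σα_i)·S^NE = 25 + 2.33·17 = 64.61.
Planner: ∂(Σu_j)/∂s_i = Σα_j − 1 = 2.33 > 0, so everyone contributes w_i; S^SO = 25, W^SO = 25 + 2.33·25 = 83.25.
Deadweight loss = 18.64.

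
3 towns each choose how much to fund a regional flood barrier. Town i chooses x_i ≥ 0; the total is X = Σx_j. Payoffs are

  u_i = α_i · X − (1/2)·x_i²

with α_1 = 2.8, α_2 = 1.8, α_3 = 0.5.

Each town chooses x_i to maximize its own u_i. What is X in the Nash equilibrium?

5.1

Town i's FOC: ∂u_i/∂x_i = α_i − x_i = 0, so x_i* = α_i.
NE contributions = (2.8, 1.8, 0.5); X = 5.1.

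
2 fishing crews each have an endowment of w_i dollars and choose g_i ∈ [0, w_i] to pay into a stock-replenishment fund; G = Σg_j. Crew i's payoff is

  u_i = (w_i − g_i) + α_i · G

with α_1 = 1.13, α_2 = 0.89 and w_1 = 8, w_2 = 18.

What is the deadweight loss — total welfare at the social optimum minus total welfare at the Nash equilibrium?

∂u_i/∂g_i = α_i − 1, so crew i contributes w_i if α_i > 1, else 0.
α_i > 1 for i ∈ {1}; NE contributions (8, 0), G = 8.
W^NE = Σw_i − G^NE + (Σα_i)·G^NE = 26 + 1.02·8 = 34.16.
Planner: ∂(Σu_j)/∂g_i = Σα_j − 1 = 1.02 > 0, so everyone contributes w_i; G^SO = 26, W^SO = 26 + 1.02·26 = 52.52.
Deadweight loss = 18.36.

18.36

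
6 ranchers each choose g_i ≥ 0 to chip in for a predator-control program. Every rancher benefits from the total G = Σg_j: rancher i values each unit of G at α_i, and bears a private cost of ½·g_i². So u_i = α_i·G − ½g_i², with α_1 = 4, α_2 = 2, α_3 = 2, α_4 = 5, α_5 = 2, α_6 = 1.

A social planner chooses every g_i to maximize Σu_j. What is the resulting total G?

96

Planner FOC: ∂(Σu_j)/∂g_i = (Σα_j) − g_i = 0, so g_i^SO = Σα_j = 16 for every i; G^SO = 96.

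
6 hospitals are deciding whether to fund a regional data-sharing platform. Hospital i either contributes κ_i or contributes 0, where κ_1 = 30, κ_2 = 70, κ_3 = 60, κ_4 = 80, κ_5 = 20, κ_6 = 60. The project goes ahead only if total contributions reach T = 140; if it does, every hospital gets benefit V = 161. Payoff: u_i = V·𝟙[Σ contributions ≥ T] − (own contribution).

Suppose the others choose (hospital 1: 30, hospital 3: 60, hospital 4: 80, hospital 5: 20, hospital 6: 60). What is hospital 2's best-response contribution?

0

Others' total = 250 ≥ 140; contributing adds cost 70 for no extra benefit.
Best response: 0.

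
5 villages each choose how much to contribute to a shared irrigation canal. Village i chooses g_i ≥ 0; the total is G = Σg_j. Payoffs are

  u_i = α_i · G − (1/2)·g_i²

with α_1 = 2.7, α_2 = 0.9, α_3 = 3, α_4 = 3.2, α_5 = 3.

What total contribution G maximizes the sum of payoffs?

Planner FOC: ∂(Σu_j)/∂g_i = (Σα_j) − g_i = 0, so g_i^SO = Σα_j = 12.8 for every i; G^SO = 64.

64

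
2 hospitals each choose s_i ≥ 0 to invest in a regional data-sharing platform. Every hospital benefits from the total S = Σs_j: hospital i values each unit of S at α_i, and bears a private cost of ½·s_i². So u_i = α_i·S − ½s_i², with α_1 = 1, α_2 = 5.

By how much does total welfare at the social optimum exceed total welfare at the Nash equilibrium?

Hospital i's FOC: ∂u_i/∂s_i = α_i − s_i = 0, so s_i* = α_i.
NE contributions = (1, 5); S = 6.
W^NE = (Σα)·S − ½Σα_i² = 6² − ½·26 = 23.
Planner sets s_i = Σα_j = 6 for every i, so S^SO = 2·6 = 12.
W^SO = (Σα)·S^SO − ½·2·(Σα)² = (2/2)·6² = 36.
Deadweight loss = W^SO − W^NE = 13.

13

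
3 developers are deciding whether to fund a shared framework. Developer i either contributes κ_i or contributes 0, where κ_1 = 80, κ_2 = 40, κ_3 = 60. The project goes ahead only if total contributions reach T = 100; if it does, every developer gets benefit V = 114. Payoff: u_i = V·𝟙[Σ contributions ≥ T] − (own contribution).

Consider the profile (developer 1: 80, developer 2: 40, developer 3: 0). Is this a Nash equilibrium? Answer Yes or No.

Total = 120 ≥ 100: provided.
Developer 1 (pledges 80, payoff 34): dropping to 0 → total 40, payoff 0. No gain.
Developer 2 (pledges 40, payoff 74): dropping to 0 → total 80, payoff 0. No gain.
Developer 3 (pledges 0, payoff 114): pledging 60 → total 180, payoff 54. No gain.

Yes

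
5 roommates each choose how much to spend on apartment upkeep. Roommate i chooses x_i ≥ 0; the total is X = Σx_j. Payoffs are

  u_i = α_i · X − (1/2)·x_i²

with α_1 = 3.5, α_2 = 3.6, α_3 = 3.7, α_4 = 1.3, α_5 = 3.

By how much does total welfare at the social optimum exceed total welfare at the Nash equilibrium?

366.81

Roommate i's FOC: ∂u_i/∂x_i = α_i − x_i = 0, so x_i* = α_i.
NE contributions = (3.5, 3.6, 3.7, 1.3, 3); X = 15.1.
W^NE = (Σα)·X − ½Σα_i² = 15.1² − ½·49.59 = 203.215.
Planner sets x_i = Σα_j = 15.1 for every i, so X^SO = 5·15.1 = 75.5.
W^SO = (Σα)·X^SO − ½·5·(Σα)² = (5/2)·15.1² = 570.025.
Deadweight loss = W^SO − W^NE = 366.81.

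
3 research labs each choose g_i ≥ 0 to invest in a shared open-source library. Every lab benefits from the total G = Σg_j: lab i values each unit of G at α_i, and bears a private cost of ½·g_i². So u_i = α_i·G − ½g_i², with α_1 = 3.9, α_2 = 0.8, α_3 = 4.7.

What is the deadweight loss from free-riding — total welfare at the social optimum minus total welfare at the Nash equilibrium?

63.15

Lab i's FOC: ∂u_i/∂g_i = α_i − g_i = 0, so g_i* = α_i.
NE contributions = (3.9, 0.8, 4.7); G = 9.4.
W^NE = (Σα)·G − ½Σα_i² = 9.4² − ½·37.94 = 69.39.
Planner sets g_i = Σα_j = 9.4 for every i, so G^SO = 3·9.4 = 28.2.
W^SO = (Σα)·G^SO − ½·3·(Σα)² = (3/2)·9.4² = 132.54.
Deadweight loss = W^SO − W^NE = 63.15.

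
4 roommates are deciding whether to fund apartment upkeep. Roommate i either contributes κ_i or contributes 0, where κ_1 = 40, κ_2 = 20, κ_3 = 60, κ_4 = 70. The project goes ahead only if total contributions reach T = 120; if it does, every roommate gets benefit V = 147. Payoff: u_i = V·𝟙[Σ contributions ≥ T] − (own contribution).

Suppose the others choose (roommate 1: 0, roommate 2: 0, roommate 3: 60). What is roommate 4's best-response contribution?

Others' total = 60. Contributing 70 brings total to 130 ≥ 120: gain V − κ_4 = 77.
Best response: 70.

70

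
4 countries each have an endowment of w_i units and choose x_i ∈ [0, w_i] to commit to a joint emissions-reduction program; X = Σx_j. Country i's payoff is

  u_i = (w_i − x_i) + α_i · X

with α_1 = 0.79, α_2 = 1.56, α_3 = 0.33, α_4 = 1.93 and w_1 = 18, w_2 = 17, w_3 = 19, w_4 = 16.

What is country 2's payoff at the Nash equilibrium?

∂u_i/∂x_i = α_i − 1, so country i contributes w_i if α_i > 1, else 0.
α_i > 1 for i ∈ {2, 4}; NE contributions (0, 17, 0, 16), X = 33.
u_2 = (17 − 17) + 1.56·33 = 51.48.

51.48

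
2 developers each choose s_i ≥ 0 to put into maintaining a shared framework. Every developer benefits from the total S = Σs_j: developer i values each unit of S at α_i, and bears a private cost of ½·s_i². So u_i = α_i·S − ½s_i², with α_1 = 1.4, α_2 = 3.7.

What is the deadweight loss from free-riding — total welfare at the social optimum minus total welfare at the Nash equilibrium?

7.825

Developer i's FOC: ∂u_i/∂s_i = α_i − s_i = 0, so s_i* = α_i.
NE contributions = (1.4, 3.7); S = 5.1.
W^NE = (Σα)·S − ½Σα_i² = 5.1² − ½·15.65 = 18.185.
Planner sets s_i = Σα_j = 5.1 for every i, so S^SO = 2·5.1 = 10.2.
W^SO = (Σα)·S^SO − ½·2·(Σα)² = (2/2)·5.1² = 26.01.
Deadweight loss = W^SO − W^NE = 7.825.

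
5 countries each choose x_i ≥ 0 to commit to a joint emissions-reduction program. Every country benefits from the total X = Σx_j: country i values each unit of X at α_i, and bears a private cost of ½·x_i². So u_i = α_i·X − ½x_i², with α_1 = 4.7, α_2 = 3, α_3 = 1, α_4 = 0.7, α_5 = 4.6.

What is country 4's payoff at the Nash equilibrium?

Country i's FOC: ∂u_i/∂x_i = α_i − x_i = 0, so x_i* = α_i.
NE contributions = (4.7, 3, 1, 0.7, 4.6); X = 14.
u_4 = α_4·X − ½·(x_4)² = 0.7·14 − ½·0.7² = 9.555.

9.555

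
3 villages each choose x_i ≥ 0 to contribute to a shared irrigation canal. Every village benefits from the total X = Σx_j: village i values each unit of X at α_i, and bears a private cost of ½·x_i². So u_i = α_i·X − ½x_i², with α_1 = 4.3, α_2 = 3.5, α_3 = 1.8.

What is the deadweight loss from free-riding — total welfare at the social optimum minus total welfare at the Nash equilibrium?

Village i's FOC: ∂u_i/∂x_i = α_i − x_i = 0, so x_i* = α_i.
NE contributions = (4.3, 3.5, 1.8); X = 9.6.
W^NE = (Σα)·X − ½Σα_i² = 9.6² − ½·33.98 = 75.17.
Planner sets x_i = Σα_j = 9.6 for every i, so X^SO = 3·9.6 = 28.8.
W^SO = (Σα)·X^SO − ½·3·(Σα)² = (3/2)·9.6² = 138.24.
Deadweight loss = W^SO − W^NE = 63.07.

63.07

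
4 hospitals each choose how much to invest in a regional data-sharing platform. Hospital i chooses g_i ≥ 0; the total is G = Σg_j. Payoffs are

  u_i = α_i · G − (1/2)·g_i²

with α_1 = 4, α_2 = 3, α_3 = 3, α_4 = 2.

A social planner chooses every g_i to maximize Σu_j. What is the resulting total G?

Planner FOC: ∂(Σu_j)/∂g_i = (Σα_j) − g_i = 0, so g_i^SO = Σα_j = 12 for every i; G^SO = 48.

48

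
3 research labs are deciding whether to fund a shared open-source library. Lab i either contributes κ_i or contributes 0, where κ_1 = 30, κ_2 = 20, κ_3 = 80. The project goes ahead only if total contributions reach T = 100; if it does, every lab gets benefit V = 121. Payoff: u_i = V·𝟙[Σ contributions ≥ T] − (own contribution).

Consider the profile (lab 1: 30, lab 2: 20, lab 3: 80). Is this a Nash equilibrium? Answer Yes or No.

No

Total = 130 ≥ 100: provided.
Lab 1 (pledges 30, payoff 91): dropping to 0 → total 100, payoff 121. Profitable deviation.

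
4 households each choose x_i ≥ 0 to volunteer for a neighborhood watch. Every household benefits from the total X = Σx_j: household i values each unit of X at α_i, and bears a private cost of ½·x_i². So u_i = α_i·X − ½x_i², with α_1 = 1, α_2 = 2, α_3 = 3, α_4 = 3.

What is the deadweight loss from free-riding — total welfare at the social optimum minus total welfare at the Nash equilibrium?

92.5

Household i's FOC: ∂u_i/∂x_i = α_i − x_i = 0, so x_i* = α_i.
NE contributions = (1, 2, 3, 3); X = 9.
W^NE = (Σα)·X − ½Σα_i² = 9² − ½·23 = 69.5.
Planner sets x_i = Σα_j = 9 for every i, so X^SO = 4·9 = 36.
W^SO = (Σα)·X^SO − ½·4·(Σα)² = (4/2)·9² = 162.
Deadweight loss = W^SO − W^NE = 92.5.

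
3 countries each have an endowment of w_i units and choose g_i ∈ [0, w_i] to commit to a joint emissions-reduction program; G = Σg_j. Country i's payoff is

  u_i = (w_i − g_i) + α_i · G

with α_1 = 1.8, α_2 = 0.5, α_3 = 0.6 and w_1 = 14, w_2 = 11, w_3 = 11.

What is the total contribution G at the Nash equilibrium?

14

∂u_i/∂g_i = α_i − 1, so country i contributes w_i if α_i > 1, else 0.
α_i > 1 for i ∈ {1}; NE contributions (14, 0, 0), G = 14.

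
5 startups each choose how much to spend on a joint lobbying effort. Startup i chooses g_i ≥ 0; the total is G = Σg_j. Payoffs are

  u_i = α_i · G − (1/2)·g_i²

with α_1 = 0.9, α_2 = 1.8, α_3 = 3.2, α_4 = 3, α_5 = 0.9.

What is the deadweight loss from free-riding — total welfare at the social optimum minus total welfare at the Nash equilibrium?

156.11

Startup i's FOC: ∂u_i/∂g_i = α_i − g_i = 0, so g_i* = α_i.
NE contributions = (0.9, 1.8, 3.2, 3, 0.9); G = 9.8.
W^NE = (Σα)·G − ½Σα_i² = 9.8² − ½·24.1 = 83.99.
Planner sets g_i = Σα_j = 9.8 for every i, so G^SO = 5·9.8 = 49.
W^SO = (Σα)·G^SO − ½·5·(Σα)² = (5/2)·9.8² = 240.1.
Deadweight loss = W^SO − W^NE = 156.11.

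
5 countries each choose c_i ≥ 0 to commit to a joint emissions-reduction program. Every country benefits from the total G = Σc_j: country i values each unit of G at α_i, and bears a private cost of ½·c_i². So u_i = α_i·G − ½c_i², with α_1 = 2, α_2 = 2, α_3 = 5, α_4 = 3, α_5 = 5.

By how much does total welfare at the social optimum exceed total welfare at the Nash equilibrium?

467

Country i's FOC: ∂u_i/∂c_i = α_i − c_i = 0, so c_i* = α_i.
NE contributions = (2, 2, 5, 3, 5); G = 17.
W^NE = (Σα)·G − ½Σα_i² = 17² − ½·67 = 255.5.
Planner sets c_i = Σα_j = 17 for every i, so G^SO = 5·17 = 85.
W^SO = (Σα)·G^SO − ½·5·(Σα)² = (5/2)·17² = 722.5.
Deadweight loss = W^SO − W^NE = 467.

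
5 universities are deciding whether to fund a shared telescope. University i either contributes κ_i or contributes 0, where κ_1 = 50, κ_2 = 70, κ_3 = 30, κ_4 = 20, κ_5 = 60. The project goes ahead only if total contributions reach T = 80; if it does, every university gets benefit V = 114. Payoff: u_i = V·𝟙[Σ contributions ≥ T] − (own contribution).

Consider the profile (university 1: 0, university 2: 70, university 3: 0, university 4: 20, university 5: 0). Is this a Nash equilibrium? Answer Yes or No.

Total = 90 ≥ 80: provided.
University 1 (pledges 0, payoff 114): pledging 50 → total 140, payoff 64. No gain.
University 2 (pledges 70, payoff 44): dropping to 0 → total 20, payoff 0. No gain.
University 3 (pledges 0, payoff 114): pledging 30 → total 120, payoff 84. No gain.
University 4 (pledges 20, payoff 94): dropping to 0 → total 70, payoff 0. No gain.
University 5 (pledges 0, payoff 114): pledging 60 → total 150, payoff 54. No gain.

Yes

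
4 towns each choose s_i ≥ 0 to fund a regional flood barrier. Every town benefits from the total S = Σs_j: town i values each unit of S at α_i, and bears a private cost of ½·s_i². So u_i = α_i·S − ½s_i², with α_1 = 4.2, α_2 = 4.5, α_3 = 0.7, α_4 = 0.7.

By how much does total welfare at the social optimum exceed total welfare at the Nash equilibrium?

121.445

Town i's FOC: ∂u_i/∂s_i = α_i − s_i = 0, so s_i* = α_i.
NE contributions = (4.2, 4.5, 0.7, 0.7); S = 10.1.
W^NE = (Σα)·S − ½Σα_i² = 10.1² − ½·38.87 = 82.575.
Planner sets s_i = Σα_j = 10.1 for every i, so S^SO = 4·10.1 = 40.4.
W^SO = (Σα)·S^SO − ½·4·(Σα)² = (4/2)·10.1² = 204.02.
Deadweight loss = W^SO − W^NE = 121.445.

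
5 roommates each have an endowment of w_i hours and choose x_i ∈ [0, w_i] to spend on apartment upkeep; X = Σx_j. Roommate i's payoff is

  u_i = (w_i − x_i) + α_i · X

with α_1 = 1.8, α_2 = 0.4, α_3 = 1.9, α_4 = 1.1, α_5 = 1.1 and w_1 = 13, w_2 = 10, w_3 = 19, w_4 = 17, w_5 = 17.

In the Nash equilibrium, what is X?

∂u_i/∂x_i = α_i − 1, so roommate i contributes w_i if α_i > 1, else 0.
α_i > 1 for i ∈ {1, 3, 4, 5}; NE contributions (13, 0, 19, 17, 17), X = 66.

66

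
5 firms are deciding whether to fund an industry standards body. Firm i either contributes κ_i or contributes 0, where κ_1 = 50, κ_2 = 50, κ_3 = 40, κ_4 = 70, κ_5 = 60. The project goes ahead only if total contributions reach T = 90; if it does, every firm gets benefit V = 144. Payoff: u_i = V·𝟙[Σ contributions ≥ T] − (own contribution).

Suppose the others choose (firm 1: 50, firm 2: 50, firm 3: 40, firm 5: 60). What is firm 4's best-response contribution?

Others' total = 200 ≥ 90; contributing adds cost 70 for no extra benefit.
Best response: 0.

0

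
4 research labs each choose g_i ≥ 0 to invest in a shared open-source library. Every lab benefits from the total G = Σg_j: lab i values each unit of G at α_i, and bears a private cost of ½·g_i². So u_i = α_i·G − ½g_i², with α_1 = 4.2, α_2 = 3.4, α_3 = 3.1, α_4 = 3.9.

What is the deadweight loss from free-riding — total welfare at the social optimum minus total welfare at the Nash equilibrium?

Lab i's FOC: ∂u_i/∂g_i = α_i − g_i = 0, so g_i* = α_i.
NE contributions = (4.2, 3.4, 3.1, 3.9); G = 14.6.
W^NE = (Σα)·G − ½Σα_i² = 14.6² − ½·54.02 = 186.15.
Planner sets g_i = Σα_j = 14.6 for every i, so G^SO = 4·14.6 = 58.4.
W^SO = (Σα)·G^SO − ½·4·(Σα)² = (4/2)·14.6² = 426.32.
Deadweight loss = W^SO − W^NE = 240.17.

240.17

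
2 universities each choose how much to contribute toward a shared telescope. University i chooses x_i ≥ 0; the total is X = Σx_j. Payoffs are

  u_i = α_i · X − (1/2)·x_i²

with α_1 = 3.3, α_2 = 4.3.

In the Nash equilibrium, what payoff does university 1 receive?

19.635

University i's FOC: ∂u_i/∂x_i = α_i − x_i = 0, so x_i* = α_i.
NE contributions = (3.3, 4.3); X = 7.6.
u_1 = α_1·X − ½·(x_1)² = 3.3·7.6 − ½·3.3² = 19.635.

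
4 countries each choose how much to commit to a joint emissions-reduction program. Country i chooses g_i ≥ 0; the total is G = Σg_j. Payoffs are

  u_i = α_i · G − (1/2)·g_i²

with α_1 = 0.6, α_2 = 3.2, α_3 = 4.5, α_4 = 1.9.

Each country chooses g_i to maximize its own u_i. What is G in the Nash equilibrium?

10.2

Country i's FOC: ∂u_i/∂g_i = α_i − g_i = 0, so g_i* = α_i.
NE contributions = (0.6, 3.2, 4.5, 1.9); G = 10.2.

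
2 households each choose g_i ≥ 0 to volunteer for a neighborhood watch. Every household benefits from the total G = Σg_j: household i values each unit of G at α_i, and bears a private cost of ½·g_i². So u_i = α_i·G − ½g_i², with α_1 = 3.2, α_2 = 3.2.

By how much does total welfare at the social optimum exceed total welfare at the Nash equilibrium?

Household i's FOC: ∂u_i/∂g_i = α_i − g_i = 0, so g_i* = α_i.
NE contributions = (3.2, 3.2); G = 6.4.
W^NE = (Σα)·G − ½Σα_i² = 6.4² − ½·20.48 = 30.72.
Planner sets g_i = Σα_j = 6.4 for every i, so G^SO = 2·6.4 = 12.8.
W^SO = (Σα)·G^SO − ½·2·(Σα)² = (2/2)·6.4² = 40.96.
Deadweight loss = W^SO − W^NE = 10.24.

10.24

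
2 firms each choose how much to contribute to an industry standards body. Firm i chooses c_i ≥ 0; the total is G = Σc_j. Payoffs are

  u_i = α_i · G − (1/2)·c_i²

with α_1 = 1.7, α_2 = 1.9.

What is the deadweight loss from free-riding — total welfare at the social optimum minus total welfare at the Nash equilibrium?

3.25

Firm i's FOC: ∂u_i/∂c_i = α_i − c_i = 0, so c_i* = α_i.
NE contributions = (1.7, 1.9); G = 3.6.
W^NE = (Σα)·G − ½Σα_i² = 3.6² − ½·6.5 = 9.71.
Planner sets c_i = Σα_j = 3.6 for every i, so G^SO = 2·3.6 = 7.2.
W^SO = (Σα)·G^SO − ½·2·(Σα)² = (2/2)·3.6² = 12.96.
Deadweight loss = W^SO − W^NE = 3.25.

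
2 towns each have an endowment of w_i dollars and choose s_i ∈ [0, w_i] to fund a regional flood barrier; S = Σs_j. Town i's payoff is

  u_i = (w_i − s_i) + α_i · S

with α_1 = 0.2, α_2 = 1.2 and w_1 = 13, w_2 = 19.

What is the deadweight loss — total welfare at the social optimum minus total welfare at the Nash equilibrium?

5.2

∂u_i/∂s_i = α_i − 1, so town i contributes w_i if α_i > 1, else 0.
α_i > 1 for i ∈ {2}; NE contributions (0, 19), S = 19.
W^NE = Σw_i − S^NE + (Σα_i)·S^NE = 32 + 0.4·19 = 39.6.
Planner: ∂(Σu_j)/∂s_i = Σα_j − 1 = 0.4 > 0, so everyone contributes w_i; S^SO = 32, W^SO = 32 + 0.4·32 = 44.8.
Deadweight loss = 5.2.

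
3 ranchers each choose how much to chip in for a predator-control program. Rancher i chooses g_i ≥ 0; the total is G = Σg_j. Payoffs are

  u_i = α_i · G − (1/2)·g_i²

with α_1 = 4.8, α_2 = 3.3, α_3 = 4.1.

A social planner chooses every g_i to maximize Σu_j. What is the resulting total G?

36.6

Planner FOC: ∂(Σu_j)/∂g_i = (Σα_j) − g_i = 0, so g_i^SO = Σα_j = 12.2 for every i; G^SO = 36.6.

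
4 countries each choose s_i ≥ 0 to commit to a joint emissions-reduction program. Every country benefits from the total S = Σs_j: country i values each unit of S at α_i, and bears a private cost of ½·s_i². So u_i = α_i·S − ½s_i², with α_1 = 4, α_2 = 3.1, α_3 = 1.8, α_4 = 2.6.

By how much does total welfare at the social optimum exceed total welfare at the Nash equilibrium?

Country i's FOC: ∂u_i/∂s_i = α_i − s_i = 0, so s_i* = α_i.
NE contributions = (4, 3.1, 1.8, 2.6); S = 11.5.
W^NE = (Σα)·S − ½Σα_i² = 11.5² − ½·35.61 = 114.445.
Planner sets s_i = Σα_j = 11.5 for every i, so S^SO = 4·11.5 = 46.
W^SO = (Σα)·S^SO − ½·4·(Σα)² = (4/2)·11.5² = 264.5.
Deadweight loss = W^SO − W^NE = 150.055.

150.055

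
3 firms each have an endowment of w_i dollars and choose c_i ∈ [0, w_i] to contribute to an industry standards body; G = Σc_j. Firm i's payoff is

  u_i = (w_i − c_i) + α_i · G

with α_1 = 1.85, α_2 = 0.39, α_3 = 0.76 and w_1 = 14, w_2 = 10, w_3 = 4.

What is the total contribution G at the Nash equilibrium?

∂u_i/∂c_i = α_i − 1, so firm i contributes w_i if α_i > 1, else 0.
α_i > 1 for i ∈ {1}; NE contributions (14, 0, 0), G = 14.

14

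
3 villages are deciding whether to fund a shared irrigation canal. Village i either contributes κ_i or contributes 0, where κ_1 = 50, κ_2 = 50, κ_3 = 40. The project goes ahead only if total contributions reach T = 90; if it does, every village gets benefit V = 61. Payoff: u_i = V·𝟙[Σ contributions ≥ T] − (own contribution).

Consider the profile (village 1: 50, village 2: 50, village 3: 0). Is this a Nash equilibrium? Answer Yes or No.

Total = 100 ≥ 90: provided.
Village 1 (pledges 50, payoff 11): dropping to 0 → total 50, payoff 0. No gain.
Village 2 (pledges 50, payoff 11): dropping to 0 → total 50, payoff 0. No gain.
Village 3 (pledges 0, payoff 61): pledging 40 → total 140, payoff 21. No gain.

Yes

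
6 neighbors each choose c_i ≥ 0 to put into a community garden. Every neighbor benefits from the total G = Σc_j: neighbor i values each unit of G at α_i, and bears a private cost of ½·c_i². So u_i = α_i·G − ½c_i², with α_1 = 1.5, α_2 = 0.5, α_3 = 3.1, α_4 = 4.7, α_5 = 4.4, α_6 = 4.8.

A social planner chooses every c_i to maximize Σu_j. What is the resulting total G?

Planner FOC: ∂(Σu_j)/∂c_i = (Σα_j) − c_i = 0, so c_i^SO = Σα_j = 19 for every i; G^SO = 114.

114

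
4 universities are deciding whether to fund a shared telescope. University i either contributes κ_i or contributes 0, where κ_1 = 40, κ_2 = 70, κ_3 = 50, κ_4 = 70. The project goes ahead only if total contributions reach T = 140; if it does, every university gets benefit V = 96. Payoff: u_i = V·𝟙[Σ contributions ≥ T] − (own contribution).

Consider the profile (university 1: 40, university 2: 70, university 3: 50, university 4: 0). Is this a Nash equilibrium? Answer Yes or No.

Yes

Total = 160 ≥ 140: provided.
University 1 (pledges 40, payoff 56): dropping to 0 → total 120, payoff 0. No gain.
University 2 (pledges 70, payoff 26): dropping to 0 → total 90, payoff 0. No gain.
University 3 (pledges 50, payoff 46): dropping to 0 → total 110, payoff 0. No gain.
University 4 (pledges 0, payoff 96): pledging 70 → total 230, payoff 26. No gain.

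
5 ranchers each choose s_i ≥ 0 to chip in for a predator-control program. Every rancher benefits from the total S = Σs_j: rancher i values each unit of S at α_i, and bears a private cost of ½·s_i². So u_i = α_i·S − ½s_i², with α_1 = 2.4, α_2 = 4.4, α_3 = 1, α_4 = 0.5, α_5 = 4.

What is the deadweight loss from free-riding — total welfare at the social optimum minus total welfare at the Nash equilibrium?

248.12

Rancher i's FOC: ∂u_i/∂s_i = α_i − s_i = 0, so s_i* = α_i.
NE contributions = (2.4, 4.4, 1, 0.5, 4); S = 12.3.
W^NE = (Σα)·S − ½Σα_i² = 12.3² − ½·42.37 = 130.105.
Planner sets s_i = Σα_j = 12.3 for every i, so S^SO = 5·12.3 = 61.5.
W^SO = (Σα)·S^SO − ½·5·(Σα)² = (5/2)·12.3² = 378.225.
Deadweight loss = W^SO − W^NE = 248.12.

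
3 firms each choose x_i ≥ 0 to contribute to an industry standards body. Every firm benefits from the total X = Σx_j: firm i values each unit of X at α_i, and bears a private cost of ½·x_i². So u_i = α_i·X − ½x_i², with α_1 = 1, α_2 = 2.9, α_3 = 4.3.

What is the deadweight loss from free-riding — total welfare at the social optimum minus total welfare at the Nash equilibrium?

47.57

Firm i's FOC: ∂u_i/∂x_i = α_i − x_i = 0, so x_i* = α_i.
NE contributions = (1, 2.9, 4.3); X = 8.2.
W^NE = (Σα)·X − ½Σα_i² = 8.2² − ½·27.9 = 53.29.
Planner sets x_i = Σα_j = 8.2 for every i, so X^SO = 3·8.2 = 24.6.
W^SO = (Σα)·X^SO − ½·3·(Σα)² = (3/2)·8.2² = 100.86.
Deadweight loss = W^SO − W^NE = 47.57.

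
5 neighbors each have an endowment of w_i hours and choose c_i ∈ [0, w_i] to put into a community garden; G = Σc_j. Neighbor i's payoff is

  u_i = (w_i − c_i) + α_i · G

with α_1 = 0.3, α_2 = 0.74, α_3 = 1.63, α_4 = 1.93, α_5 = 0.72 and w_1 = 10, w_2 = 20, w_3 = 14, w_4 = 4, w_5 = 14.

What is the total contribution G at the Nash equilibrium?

18

∂u_i/∂c_i = α_i − 1, so neighbor i contributes w_i if α_i > 1, else 0.
α_i > 1 for i ∈ {3, 4}; NE contributions (0, 0, 14, 4, 0), G = 18.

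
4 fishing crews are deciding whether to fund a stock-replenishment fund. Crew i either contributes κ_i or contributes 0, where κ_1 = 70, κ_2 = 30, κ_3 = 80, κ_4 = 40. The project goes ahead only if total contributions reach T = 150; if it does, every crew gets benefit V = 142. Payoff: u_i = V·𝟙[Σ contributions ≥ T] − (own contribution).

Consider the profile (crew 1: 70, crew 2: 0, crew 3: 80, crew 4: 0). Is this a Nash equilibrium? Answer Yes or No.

Total = 150 ≥ 150: provided.
Crew 1 (pledges 70, payoff 72): dropping to 0 → total 80, payoff 0. No gain.
Crew 2 (pledges 0, payoff 142): pledging 30 → total 180, payoff 112. No gain.
Crew 3 (pledges 80, payoff 62): dropping to 0 → total 70, payoff 0. No gain.
Crew 4 (pledges 0, payoff 142): pledging 40 → total 190, payoff 102. No gain.

Yes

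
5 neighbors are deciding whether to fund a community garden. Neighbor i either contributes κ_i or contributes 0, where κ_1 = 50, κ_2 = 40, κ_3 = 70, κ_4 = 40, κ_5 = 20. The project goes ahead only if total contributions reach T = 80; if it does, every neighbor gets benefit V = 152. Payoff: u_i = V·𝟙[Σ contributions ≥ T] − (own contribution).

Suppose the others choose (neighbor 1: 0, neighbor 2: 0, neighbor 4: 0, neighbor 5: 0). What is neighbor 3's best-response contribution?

0

Others' total = 0. Even contributing 70 gives 70 < 80: no benefit either way.
Best response: 0.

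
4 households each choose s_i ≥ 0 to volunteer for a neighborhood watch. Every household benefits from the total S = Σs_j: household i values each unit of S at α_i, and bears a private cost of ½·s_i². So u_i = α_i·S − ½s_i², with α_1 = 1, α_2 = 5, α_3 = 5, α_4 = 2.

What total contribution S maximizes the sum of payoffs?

52

Planner FOC: ∂(Σu_j)/∂s_i = (Σα_j) − s_i = 0, so s_i^SO = Σα_j = 13 for every i; S^SO = 52.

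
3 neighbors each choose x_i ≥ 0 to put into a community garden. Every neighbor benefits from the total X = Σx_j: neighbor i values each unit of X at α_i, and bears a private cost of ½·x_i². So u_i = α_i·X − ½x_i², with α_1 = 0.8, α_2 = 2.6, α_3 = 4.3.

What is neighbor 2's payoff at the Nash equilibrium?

16.64

Neighbor i's FOC: ∂u_i/∂x_i = α_i − x_i = 0, so x_i* = α_i.
NE contributions = (0.8, 2.6, 4.3); X = 7.7.
u_2 = α_2·X − ½·(x_2)² = 2.6·7.7 − ½·2.6² = 16.64.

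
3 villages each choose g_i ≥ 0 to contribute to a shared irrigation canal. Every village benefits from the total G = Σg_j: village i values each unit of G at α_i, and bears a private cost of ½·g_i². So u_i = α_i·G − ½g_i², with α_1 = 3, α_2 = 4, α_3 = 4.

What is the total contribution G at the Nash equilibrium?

11

Village i's FOC: ∂u_i/∂g_i = α_i − g_i = 0, so g_i* = α_i.
NE contributions = (3, 4, 4); G = 11.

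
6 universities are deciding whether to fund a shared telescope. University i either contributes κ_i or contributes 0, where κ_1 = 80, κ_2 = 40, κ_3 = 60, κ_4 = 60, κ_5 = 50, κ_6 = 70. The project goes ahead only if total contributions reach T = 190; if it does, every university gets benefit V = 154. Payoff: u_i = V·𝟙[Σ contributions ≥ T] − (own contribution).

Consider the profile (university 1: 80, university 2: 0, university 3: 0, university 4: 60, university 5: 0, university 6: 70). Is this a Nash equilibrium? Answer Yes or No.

Total = 210 ≥ 190: provided.
University 1 (pledges 80, payoff 74): dropping to 0 → total 130, payoff 0. No gain.
University 2 (pledges 0, payoff 154): pledging 40 → total 250, payoff 114. No gain.
University 3 (pledges 0, payoff 154): pledging 60 → total 270, payoff 94. No gain.
University 4 (pledges 60, payoff 94): dropping to 0 → total 150, payoff 0. No gain.
University 5 (pledges 0, payoff 154): pledging 50 → total 260, payoff 104. No gain.
University 6 (pledges 70, payoff 84): dropping to 0 → total 140, payoff 0. No gain.

Yes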